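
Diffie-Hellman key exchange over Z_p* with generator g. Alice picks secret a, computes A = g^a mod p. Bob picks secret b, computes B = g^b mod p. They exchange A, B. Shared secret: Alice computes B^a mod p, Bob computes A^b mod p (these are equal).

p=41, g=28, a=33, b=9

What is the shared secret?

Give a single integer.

Answer: 12

Derivation:
A = 28^33 mod 41  (bits of 33 = 100001)
  bit 0 = 1: r = r^2 * 28 mod 41 = 1^2 * 28 = 1*28 = 28
  bit 1 = 0: r = r^2 mod 41 = 28^2 = 5
  bit 2 = 0: r = r^2 mod 41 = 5^2 = 25
  bit 3 = 0: r = r^2 mod 41 = 25^2 = 10
  bit 4 = 0: r = r^2 mod 41 = 10^2 = 18
  bit 5 = 1: r = r^2 * 28 mod 41 = 18^2 * 28 = 37*28 = 11
  -> A = 11
B = 28^9 mod 41  (bits of 9 = 1001)
  bit 0 = 1: r = r^2 * 28 mod 41 = 1^2 * 28 = 1*28 = 28
  bit 1 = 0: r = r^2 mod 41 = 28^2 = 5
  bit 2 = 0: r = r^2 mod 41 = 5^2 = 25
  bit 3 = 1: r = r^2 * 28 mod 41 = 25^2 * 28 = 10*28 = 34
  -> B = 34
s = B^a = 34^33 mod 41  (bits of 33 = 100001)
  bit 0 = 1: r = r^2 * 34 mod 41 = 1^2 * 34 = 1*34 = 34
  bit 1 = 0: r = r^2 mod 41 = 34^2 = 8
  bit 2 = 0: r = r^2 mod 41 = 8^2 = 23
  bit 3 = 0: r = r^2 mod 41 = 23^2 = 37
  bit 4 = 0: r = r^2 mod 41 = 37^2 = 16
  bit 5 = 1: r = r^2 * 34 mod 41 = 16^2 * 34 = 10*34 = 12
  -> s = B^a = 12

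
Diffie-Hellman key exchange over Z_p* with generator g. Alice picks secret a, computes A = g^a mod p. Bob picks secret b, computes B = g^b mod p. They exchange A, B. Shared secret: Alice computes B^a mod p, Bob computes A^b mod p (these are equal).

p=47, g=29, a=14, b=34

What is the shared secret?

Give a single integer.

A = 29^14 mod 47  (bits of 14 = 1110)
  bit 0 = 1: r = r^2 * 29 mod 47 = 1^2 * 29 = 1*29 = 29
  bit 1 = 1: r = r^2 * 29 mod 47 = 29^2 * 29 = 42*29 = 43
  bit 2 = 1: r = r^2 * 29 mod 47 = 43^2 * 29 = 16*29 = 41
  bit 3 = 0: r = r^2 mod 47 = 41^2 = 36
  -> A = 36
B = 29^34 mod 47  (bits of 34 = 100010)
  bit 0 = 1: r = r^2 * 29 mod 47 = 1^2 * 29 = 1*29 = 29
  bit 1 = 0: r = r^2 mod 47 = 29^2 = 42
  bit 2 = 0: r = r^2 mod 47 = 42^2 = 25
  bit 3 = 0: r = r^2 mod 47 = 25^2 = 14
  bit 4 = 1: r = r^2 * 29 mod 47 = 14^2 * 29 = 8*29 = 44
  bit 5 = 0: r = r^2 mod 47 = 44^2 = 9
  -> B = 9
s = B^a = 9^14 mod 47  (bits of 14 = 1110)
  bit 0 = 1: r = r^2 * 9 mod 47 = 1^2 * 9 = 1*9 = 9
  bit 1 = 1: r = r^2 * 9 mod 47 = 9^2 * 9 = 34*9 = 24
  bit 2 = 1: r = r^2 * 9 mod 47 = 24^2 * 9 = 12*9 = 14
  bit 3 = 0: r = r^2 mod 47 = 14^2 = 8
  -> s = B^a = 8

Answer: 8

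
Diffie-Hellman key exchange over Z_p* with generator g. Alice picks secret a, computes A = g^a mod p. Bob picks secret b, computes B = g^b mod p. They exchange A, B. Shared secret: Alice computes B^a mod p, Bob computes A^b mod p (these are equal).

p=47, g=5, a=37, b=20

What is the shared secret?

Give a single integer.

Answer: 14

Derivation:
A = 5^37 mod 47  (bits of 37 = 100101)
  bit 0 = 1: r = r^2 * 5 mod 47 = 1^2 * 5 = 1*5 = 5
  bit 1 = 0: r = r^2 mod 47 = 5^2 = 25
  bit 2 = 0: r = r^2 mod 47 = 25^2 = 14
  bit 3 = 1: r = r^2 * 5 mod 47 = 14^2 * 5 = 8*5 = 40
  bit 4 = 0: r = r^2 mod 47 = 40^2 = 2
  bit 5 = 1: r = r^2 * 5 mod 47 = 2^2 * 5 = 4*5 = 20
  -> A = 20
B = 5^20 mod 47  (bits of 20 = 10100)
  bit 0 = 1: r = r^2 * 5 mod 47 = 1^2 * 5 = 1*5 = 5
  bit 1 = 0: r = r^2 mod 47 = 5^2 = 25
  bit 2 = 1: r = r^2 * 5 mod 47 = 25^2 * 5 = 14*5 = 23
  bit 3 = 0: r = r^2 mod 47 = 23^2 = 12
  bit 4 = 0: r = r^2 mod 47 = 12^2 = 3
  -> B = 3
s = B^a = 3^37 mod 47  (bits of 37 = 100101)
  bit 0 = 1: r = r^2 * 3 mod 47 = 1^2 * 3 = 1*3 = 3
  bit 1 = 0: r = r^2 mod 47 = 3^2 = 9
  bit 2 = 0: r = r^2 mod 47 = 9^2 = 34
  bit 3 = 1: r = r^2 * 3 mod 47 = 34^2 * 3 = 28*3 = 37
  bit 4 = 0: r = r^2 mod 47 = 37^2 = 6
  bit 5 = 1: r = r^2 * 3 mod 47 = 6^2 * 3 = 36*3 = 14
  -> s = B^a = 14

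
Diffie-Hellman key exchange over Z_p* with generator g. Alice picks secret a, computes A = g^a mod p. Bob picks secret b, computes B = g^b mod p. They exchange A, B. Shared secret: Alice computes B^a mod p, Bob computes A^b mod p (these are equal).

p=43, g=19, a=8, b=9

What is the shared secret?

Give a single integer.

Answer: 16

Derivation:
A = 19^8 mod 43  (bits of 8 = 1000)
  bit 0 = 1: r = r^2 * 19 mod 43 = 1^2 * 19 = 1*19 = 19
  bit 1 = 0: r = r^2 mod 43 = 19^2 = 17
  bit 2 = 0: r = r^2 mod 43 = 17^2 = 31
  bit 3 = 0: r = r^2 mod 43 = 31^2 = 15
  -> A = 15
B = 19^9 mod 43  (bits of 9 = 1001)
  bit 0 = 1: r = r^2 * 19 mod 43 = 1^2 * 19 = 1*19 = 19
  bit 1 = 0: r = r^2 mod 43 = 19^2 = 17
  bit 2 = 0: r = r^2 mod 43 = 17^2 = 31
  bit 3 = 1: r = r^2 * 19 mod 43 = 31^2 * 19 = 15*19 = 27
  -> B = 27
s = B^a = 27^8 mod 43  (bits of 8 = 1000)
  bit 0 = 1: r = r^2 * 27 mod 43 = 1^2 * 27 = 1*27 = 27
  bit 1 = 0: r = r^2 mod 43 = 27^2 = 41
  bit 2 = 0: r = r^2 mod 43 = 41^2 = 4
  bit 3 = 0: r = r^2 mod 43 = 4^2 = 16
  -> s = B^a = 16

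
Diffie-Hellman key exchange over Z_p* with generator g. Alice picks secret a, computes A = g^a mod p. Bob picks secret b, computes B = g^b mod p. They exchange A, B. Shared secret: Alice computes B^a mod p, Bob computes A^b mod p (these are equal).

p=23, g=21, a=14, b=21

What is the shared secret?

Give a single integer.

Answer: 3

Derivation:
A = 21^14 mod 23  (bits of 14 = 1110)
  bit 0 = 1: r = r^2 * 21 mod 23 = 1^2 * 21 = 1*21 = 21
  bit 1 = 1: r = r^2 * 21 mod 23 = 21^2 * 21 = 4*21 = 15
  bit 2 = 1: r = r^2 * 21 mod 23 = 15^2 * 21 = 18*21 = 10
  bit 3 = 0: r = r^2 mod 23 = 10^2 = 8
  -> A = 8
B = 21^21 mod 23  (bits of 21 = 10101)
  bit 0 = 1: r = r^2 * 21 mod 23 = 1^2 * 21 = 1*21 = 21
  bit 1 = 0: r = r^2 mod 23 = 21^2 = 4
  bit 2 = 1: r = r^2 * 21 mod 23 = 4^2 * 21 = 16*21 = 14
  bit 3 = 0: r = r^2 mod 23 = 14^2 = 12
  bit 4 = 1: r = r^2 * 21 mod 23 = 12^2 * 21 = 6*21 = 11
  -> B = 11
s = B^a = 11^14 mod 23  (bits of 14 = 1110)
  bit 0 = 1: r = r^2 * 11 mod 23 = 1^2 * 11 = 1*11 = 11
  bit 1 = 1: r = r^2 * 11 mod 23 = 11^2 * 11 = 6*11 = 20
  bit 2 = 1: r = r^2 * 11 mod 23 = 20^2 * 11 = 9*11 = 7
  bit 3 = 0: r = r^2 mod 23 = 7^2 = 3
  -> s = B^a = 3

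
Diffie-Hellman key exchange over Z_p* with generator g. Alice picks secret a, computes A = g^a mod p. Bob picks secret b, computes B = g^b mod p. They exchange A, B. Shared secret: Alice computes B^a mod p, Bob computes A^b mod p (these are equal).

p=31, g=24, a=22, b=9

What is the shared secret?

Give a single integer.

A = 24^22 mod 31  (bits of 22 = 10110)
  bit 0 = 1: r = r^2 * 24 mod 31 = 1^2 * 24 = 1*24 = 24
  bit 1 = 0: r = r^2 mod 31 = 24^2 = 18
  bit 2 = 1: r = r^2 * 24 mod 31 = 18^2 * 24 = 14*24 = 26
  bit 3 = 1: r = r^2 * 24 mod 31 = 26^2 * 24 = 25*24 = 11
  bit 4 = 0: r = r^2 mod 31 = 11^2 = 28
  -> A = 28
B = 24^9 mod 31  (bits of 9 = 1001)
  bit 0 = 1: r = r^2 * 24 mod 31 = 1^2 * 24 = 1*24 = 24
  bit 1 = 0: r = r^2 mod 31 = 24^2 = 18
  bit 2 = 0: r = r^2 mod 31 = 18^2 = 14
  bit 3 = 1: r = r^2 * 24 mod 31 = 14^2 * 24 = 10*24 = 23
  -> B = 23
s = B^a = 23^22 mod 31  (bits of 22 = 10110)
  bit 0 = 1: r = r^2 * 23 mod 31 = 1^2 * 23 = 1*23 = 23
  bit 1 = 0: r = r^2 mod 31 = 23^2 = 2
  bit 2 = 1: r = r^2 * 23 mod 31 = 2^2 * 23 = 4*23 = 30
  bit 3 = 1: r = r^2 * 23 mod 31 = 30^2 * 23 = 1*23 = 23
  bit 4 = 0: r = r^2 mod 31 = 23^2 = 2
  -> s = B^a = 2

Answer: 2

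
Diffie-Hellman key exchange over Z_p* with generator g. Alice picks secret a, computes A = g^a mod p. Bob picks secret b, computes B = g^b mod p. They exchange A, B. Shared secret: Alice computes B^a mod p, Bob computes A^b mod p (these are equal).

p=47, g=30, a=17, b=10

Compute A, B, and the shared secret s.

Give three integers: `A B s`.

A = 30^17 mod 47  (bits of 17 = 10001)
  bit 0 = 1: r = r^2 * 30 mod 47 = 1^2 * 30 = 1*30 = 30
  bit 1 = 0: r = r^2 mod 47 = 30^2 = 7
  bit 2 = 0: r = r^2 mod 47 = 7^2 = 2
  bit 3 = 0: r = r^2 mod 47 = 2^2 = 4
  bit 4 = 1: r = r^2 * 30 mod 47 = 4^2 * 30 = 16*30 = 10
  -> A = 10
B = 30^10 mod 47  (bits of 10 = 1010)
  bit 0 = 1: r = r^2 * 30 mod 47 = 1^2 * 30 = 1*30 = 30
  bit 1 = 0: r = r^2 mod 47 = 30^2 = 7
  bit 2 = 1: r = r^2 * 30 mod 47 = 7^2 * 30 = 2*30 = 13
  bit 3 = 0: r = r^2 mod 47 = 13^2 = 28
  -> B = 28
s = B^a = 28^17 mod 47  (bits of 17 = 10001)
  bit 0 = 1: r = r^2 * 28 mod 47 = 1^2 * 28 = 1*28 = 28
  bit 1 = 0: r = r^2 mod 47 = 28^2 = 32
  bit 2 = 0: r = r^2 mod 47 = 32^2 = 37
  bit 3 = 0: r = r^2 mod 47 = 37^2 = 6
  bit 4 = 1: r = r^2 * 28 mod 47 = 6^2 * 28 = 36*28 = 21
  -> s = B^a = 21

Answer: 10 28 21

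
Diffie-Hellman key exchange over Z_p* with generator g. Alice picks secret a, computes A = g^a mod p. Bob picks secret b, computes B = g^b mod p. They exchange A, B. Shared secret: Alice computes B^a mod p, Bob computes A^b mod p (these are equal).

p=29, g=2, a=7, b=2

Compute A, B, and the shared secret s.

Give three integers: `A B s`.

A = 2^7 mod 29  (bits of 7 = 111)
  bit 0 = 1: r = r^2 * 2 mod 29 = 1^2 * 2 = 1*2 = 2
  bit 1 = 1: r = r^2 * 2 mod 29 = 2^2 * 2 = 4*2 = 8
  bit 2 = 1: r = r^2 * 2 mod 29 = 8^2 * 2 = 6*2 = 12
  -> A = 12
B = 2^2 mod 29  (bits of 2 = 10)
  bit 0 = 1: r = r^2 * 2 mod 29 = 1^2 * 2 = 1*2 = 2
  bit 1 = 0: r = r^2 mod 29 = 2^2 = 4
  -> B = 4
s = B^a = 4^7 mod 29  (bits of 7 = 111)
  bit 0 = 1: r = r^2 * 4 mod 29 = 1^2 * 4 = 1*4 = 4
  bit 1 = 1: r = r^2 * 4 mod 29 = 4^2 * 4 = 16*4 = 6
  bit 2 = 1: r = r^2 * 4 mod 29 = 6^2 * 4 = 7*4 = 28
  -> s = B^a = 28

Answer: 12 4 28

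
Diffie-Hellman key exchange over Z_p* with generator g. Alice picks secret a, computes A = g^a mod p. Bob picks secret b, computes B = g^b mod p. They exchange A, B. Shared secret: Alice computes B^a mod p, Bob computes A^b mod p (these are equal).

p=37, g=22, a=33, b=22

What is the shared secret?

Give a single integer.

Answer: 27

Derivation:
A = 22^33 mod 37  (bits of 33 = 100001)
  bit 0 = 1: r = r^2 * 22 mod 37 = 1^2 * 22 = 1*22 = 22
  bit 1 = 0: r = r^2 mod 37 = 22^2 = 3
  bit 2 = 0: r = r^2 mod 37 = 3^2 = 9
  bit 3 = 0: r = r^2 mod 37 = 9^2 = 7
  bit 4 = 0: r = r^2 mod 37 = 7^2 = 12
  bit 5 = 1: r = r^2 * 22 mod 37 = 12^2 * 22 = 33*22 = 23
  -> A = 23
B = 22^22 mod 37  (bits of 22 = 10110)
  bit 0 = 1: r = r^2 * 22 mod 37 = 1^2 * 22 = 1*22 = 22
  bit 1 = 0: r = r^2 mod 37 = 22^2 = 3
  bit 2 = 1: r = r^2 * 22 mod 37 = 3^2 * 22 = 9*22 = 13
  bit 3 = 1: r = r^2 * 22 mod 37 = 13^2 * 22 = 21*22 = 18
  bit 4 = 0: r = r^2 mod 37 = 18^2 = 28
  -> B = 28
s = B^a = 28^33 mod 37  (bits of 33 = 100001)
  bit 0 = 1: r = r^2 * 28 mod 37 = 1^2 * 28 = 1*28 = 28
  bit 1 = 0: r = r^2 mod 37 = 28^2 = 7
  bit 2 = 0: r = r^2 mod 37 = 7^2 = 12
  bit 3 = 0: r = r^2 mod 37 = 12^2 = 33
  bit 4 = 0: r = r^2 mod 37 = 33^2 = 16
  bit 5 = 1: r = r^2 * 28 mod 37 = 16^2 * 28 = 34*28 = 27
  -> s = B^a = 27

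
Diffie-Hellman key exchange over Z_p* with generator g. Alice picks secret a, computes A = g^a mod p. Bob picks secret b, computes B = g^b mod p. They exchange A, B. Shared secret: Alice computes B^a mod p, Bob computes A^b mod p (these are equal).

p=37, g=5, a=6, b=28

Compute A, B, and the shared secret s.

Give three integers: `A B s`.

Answer: 11 7 26

Derivation:
A = 5^6 mod 37  (bits of 6 = 110)
  bit 0 = 1: r = r^2 * 5 mod 37 = 1^2 * 5 = 1*5 = 5
  bit 1 = 1: r = r^2 * 5 mod 37 = 5^2 * 5 = 25*5 = 14
  bit 2 = 0: r = r^2 mod 37 = 14^2 = 11
  -> A = 11
B = 5^28 mod 37  (bits of 28 = 11100)
  bit 0 = 1: r = r^2 * 5 mod 37 = 1^2 * 5 = 1*5 = 5
  bit 1 = 1: r = r^2 * 5 mod 37 = 5^2 * 5 = 25*5 = 14
  bit 2 = 1: r = r^2 * 5 mod 37 = 14^2 * 5 = 11*5 = 18
  bit 3 = 0: r = r^2 mod 37 = 18^2 = 28
  bit 4 = 0: r = r^2 mod 37 = 28^2 = 7
  -> B = 7
s = B^a = 7^6 mod 37  (bits of 6 = 110)
  bit 0 = 1: r = r^2 * 7 mod 37 = 1^2 * 7 = 1*7 = 7
  bit 1 = 1: r = r^2 * 7 mod 37 = 7^2 * 7 = 12*7 = 10
  bit 2 = 0: r = r^2 mod 37 = 10^2 = 26
  -> s = B^a = 26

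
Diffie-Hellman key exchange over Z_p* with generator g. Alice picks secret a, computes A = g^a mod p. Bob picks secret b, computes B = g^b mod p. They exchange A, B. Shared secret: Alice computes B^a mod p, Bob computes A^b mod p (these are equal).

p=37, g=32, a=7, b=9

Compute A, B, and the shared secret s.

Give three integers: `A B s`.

A = 32^7 mod 37  (bits of 7 = 111)
  bit 0 = 1: r = r^2 * 32 mod 37 = 1^2 * 32 = 1*32 = 32
  bit 1 = 1: r = r^2 * 32 mod 37 = 32^2 * 32 = 25*32 = 23
  bit 2 = 1: r = r^2 * 32 mod 37 = 23^2 * 32 = 11*32 = 19
  -> A = 19
B = 32^9 mod 37  (bits of 9 = 1001)
  bit 0 = 1: r = r^2 * 32 mod 37 = 1^2 * 32 = 1*32 = 32
  bit 1 = 0: r = r^2 mod 37 = 32^2 = 25
  bit 2 = 0: r = r^2 mod 37 = 25^2 = 33
  bit 3 = 1: r = r^2 * 32 mod 37 = 33^2 * 32 = 16*32 = 31
  -> B = 31
s = B^a = 31^7 mod 37  (bits of 7 = 111)
  bit 0 = 1: r = r^2 * 31 mod 37 = 1^2 * 31 = 1*31 = 31
  bit 1 = 1: r = r^2 * 31 mod 37 = 31^2 * 31 = 36*31 = 6
  bit 2 = 1: r = r^2 * 31 mod 37 = 6^2 * 31 = 36*31 = 6
  -> s = B^a = 6

Answer: 19 31 6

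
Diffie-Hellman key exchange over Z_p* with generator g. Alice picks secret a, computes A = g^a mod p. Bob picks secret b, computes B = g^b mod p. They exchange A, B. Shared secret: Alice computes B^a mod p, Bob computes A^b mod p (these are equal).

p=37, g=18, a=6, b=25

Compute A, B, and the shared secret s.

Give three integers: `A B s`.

A = 18^6 mod 37  (bits of 6 = 110)
  bit 0 = 1: r = r^2 * 18 mod 37 = 1^2 * 18 = 1*18 = 18
  bit 1 = 1: r = r^2 * 18 mod 37 = 18^2 * 18 = 28*18 = 23
  bit 2 = 0: r = r^2 mod 37 = 23^2 = 11
  -> A = 11
B = 18^25 mod 37  (bits of 25 = 11001)
  bit 0 = 1: r = r^2 * 18 mod 37 = 1^2 * 18 = 1*18 = 18
  bit 1 = 1: r = r^2 * 18 mod 37 = 18^2 * 18 = 28*18 = 23
  bit 2 = 0: r = r^2 mod 37 = 23^2 = 11
  bit 3 = 0: r = r^2 mod 37 = 11^2 = 10
  bit 4 = 1: r = r^2 * 18 mod 37 = 10^2 * 18 = 26*18 = 24
  -> B = 24
s = B^a = 24^6 mod 37  (bits of 6 = 110)
  bit 0 = 1: r = r^2 * 24 mod 37 = 1^2 * 24 = 1*24 = 24
  bit 1 = 1: r = r^2 * 24 mod 37 = 24^2 * 24 = 21*24 = 23
  bit 2 = 0: r = r^2 mod 37 = 23^2 = 11
  -> s = B^a = 11

Answer: 11 24 11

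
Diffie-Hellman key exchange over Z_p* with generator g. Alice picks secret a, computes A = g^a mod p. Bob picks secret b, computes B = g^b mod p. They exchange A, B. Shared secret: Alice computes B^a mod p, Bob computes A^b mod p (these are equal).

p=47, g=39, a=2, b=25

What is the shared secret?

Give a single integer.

Answer: 7

Derivation:
A = 39^2 mod 47  (bits of 2 = 10)
  bit 0 = 1: r = r^2 * 39 mod 47 = 1^2 * 39 = 1*39 = 39
  bit 1 = 0: r = r^2 mod 47 = 39^2 = 17
  -> A = 17
B = 39^25 mod 47  (bits of 25 = 11001)
  bit 0 = 1: r = r^2 * 39 mod 47 = 1^2 * 39 = 1*39 = 39
  bit 1 = 1: r = r^2 * 39 mod 47 = 39^2 * 39 = 17*39 = 5
  bit 2 = 0: r = r^2 mod 47 = 5^2 = 25
  bit 3 = 0: r = r^2 mod 47 = 25^2 = 14
  bit 4 = 1: r = r^2 * 39 mod 47 = 14^2 * 39 = 8*39 = 30
  -> B = 30
s = B^a = 30^2 mod 47  (bits of 2 = 10)
  bit 0 = 1: r = r^2 * 30 mod 47 = 1^2 * 30 = 1*30 = 30
  bit 1 = 0: r = r^2 mod 47 = 30^2 = 7
  -> s = B^a = 7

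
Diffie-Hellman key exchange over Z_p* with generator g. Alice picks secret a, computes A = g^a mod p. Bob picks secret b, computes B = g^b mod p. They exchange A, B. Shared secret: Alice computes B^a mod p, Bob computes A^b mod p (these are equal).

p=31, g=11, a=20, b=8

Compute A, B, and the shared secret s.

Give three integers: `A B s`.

Answer: 25 19 5

Derivation:
A = 11^20 mod 31  (bits of 20 = 10100)
  bit 0 = 1: r = r^2 * 11 mod 31 = 1^2 * 11 = 1*11 = 11
  bit 1 = 0: r = r^2 mod 31 = 11^2 = 28
  bit 2 = 1: r = r^2 * 11 mod 31 = 28^2 * 11 = 9*11 = 6
  bit 3 = 0: r = r^2 mod 31 = 6^2 = 5
  bit 4 = 0: r = r^2 mod 31 = 5^2 = 25
  -> A = 25
B = 11^8 mod 31  (bits of 8 = 1000)
  bit 0 = 1: r = r^2 * 11 mod 31 = 1^2 * 11 = 1*11 = 11
  bit 1 = 0: r = r^2 mod 31 = 11^2 = 28
  bit 2 = 0: r = r^2 mod 31 = 28^2 = 9
  bit 3 = 0: r = r^2 mod 31 = 9^2 = 19
  -> B = 19
s = B^a = 19^20 mod 31  (bits of 20 = 10100)
  bit 0 = 1: r = r^2 * 19 mod 31 = 1^2 * 19 = 1*19 = 19
  bit 1 = 0: r = r^2 mod 31 = 19^2 = 20
  bit 2 = 1: r = r^2 * 19 mod 31 = 20^2 * 19 = 28*19 = 5
  bit 3 = 0: r = r^2 mod 31 = 5^2 = 25
  bit 4 = 0: r = r^2 mod 31 = 25^2 = 5
  -> s = B^a = 5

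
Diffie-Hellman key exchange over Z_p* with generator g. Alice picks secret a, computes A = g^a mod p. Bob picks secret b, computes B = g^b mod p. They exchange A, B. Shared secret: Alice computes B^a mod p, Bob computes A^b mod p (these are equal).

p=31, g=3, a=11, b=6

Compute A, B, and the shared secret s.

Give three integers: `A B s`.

Answer: 13 16 16

Derivation:
A = 3^11 mod 31  (bits of 11 = 1011)
  bit 0 = 1: r = r^2 * 3 mod 31 = 1^2 * 3 = 1*3 = 3
  bit 1 = 0: r = r^2 mod 31 = 3^2 = 9
  bit 2 = 1: r = r^2 * 3 mod 31 = 9^2 * 3 = 19*3 = 26
  bit 3 = 1: r = r^2 * 3 mod 31 = 26^2 * 3 = 25*3 = 13
  -> A = 13
B = 3^6 mod 31  (bits of 6 = 110)
  bit 0 = 1: r = r^2 * 3 mod 31 = 1^2 * 3 = 1*3 = 3
  bit 1 = 1: r = r^2 * 3 mod 31 = 3^2 * 3 = 9*3 = 27
  bit 2 = 0: r = r^2 mod 31 = 27^2 = 16
  -> B = 16
s = B^a = 16^11 mod 31  (bits of 11 = 1011)
  bit 0 = 1: r = r^2 * 16 mod 31 = 1^2 * 16 = 1*16 = 16
  bit 1 = 0: r = r^2 mod 31 = 16^2 = 8
  bit 2 = 1: r = r^2 * 16 mod 31 = 8^2 * 16 = 2*16 = 1
  bit 3 = 1: r = r^2 * 16 mod 31 = 1^2 * 16 = 1*16 = 16
  -> s = B^a = 16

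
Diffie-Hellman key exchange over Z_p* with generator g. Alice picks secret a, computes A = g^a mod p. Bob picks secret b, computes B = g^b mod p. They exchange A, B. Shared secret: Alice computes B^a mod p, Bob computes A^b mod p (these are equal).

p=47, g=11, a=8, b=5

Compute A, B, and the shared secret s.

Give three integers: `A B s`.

A = 11^8 mod 47  (bits of 8 = 1000)
  bit 0 = 1: r = r^2 * 11 mod 47 = 1^2 * 11 = 1*11 = 11
  bit 1 = 0: r = r^2 mod 47 = 11^2 = 27
  bit 2 = 0: r = r^2 mod 47 = 27^2 = 24
  bit 3 = 0: r = r^2 mod 47 = 24^2 = 12
  -> A = 12
B = 11^5 mod 47  (bits of 5 = 101)
  bit 0 = 1: r = r^2 * 11 mod 47 = 1^2 * 11 = 1*11 = 11
  bit 1 = 0: r = r^2 mod 47 = 11^2 = 27
  bit 2 = 1: r = r^2 * 11 mod 47 = 27^2 * 11 = 24*11 = 29
  -> B = 29
s = B^a = 29^8 mod 47  (bits of 8 = 1000)
  bit 0 = 1: r = r^2 * 29 mod 47 = 1^2 * 29 = 1*29 = 29
  bit 1 = 0: r = r^2 mod 47 = 29^2 = 42
  bit 2 = 0: r = r^2 mod 47 = 42^2 = 25
  bit 3 = 0: r = r^2 mod 47 = 25^2 = 14
  -> s = B^a = 14

Answer: 12 29 14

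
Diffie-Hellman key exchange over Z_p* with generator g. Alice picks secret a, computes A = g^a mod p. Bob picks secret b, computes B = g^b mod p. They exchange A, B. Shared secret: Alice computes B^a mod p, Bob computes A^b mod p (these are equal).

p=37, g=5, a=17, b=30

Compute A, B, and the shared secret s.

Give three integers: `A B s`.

A = 5^17 mod 37  (bits of 17 = 10001)
  bit 0 = 1: r = r^2 * 5 mod 37 = 1^2 * 5 = 1*5 = 5
  bit 1 = 0: r = r^2 mod 37 = 5^2 = 25
  bit 2 = 0: r = r^2 mod 37 = 25^2 = 33
  bit 3 = 0: r = r^2 mod 37 = 33^2 = 16
  bit 4 = 1: r = r^2 * 5 mod 37 = 16^2 * 5 = 34*5 = 22
  -> A = 22
B = 5^30 mod 37  (bits of 30 = 11110)
  bit 0 = 1: r = r^2 * 5 mod 37 = 1^2 * 5 = 1*5 = 5
  bit 1 = 1: r = r^2 * 5 mod 37 = 5^2 * 5 = 25*5 = 14
  bit 2 = 1: r = r^2 * 5 mod 37 = 14^2 * 5 = 11*5 = 18
  bit 3 = 1: r = r^2 * 5 mod 37 = 18^2 * 5 = 28*5 = 29
  bit 4 = 0: r = r^2 mod 37 = 29^2 = 27
  -> B = 27
s = B^a = 27^17 mod 37  (bits of 17 = 10001)
  bit 0 = 1: r = r^2 * 27 mod 37 = 1^2 * 27 = 1*27 = 27
  bit 1 = 0: r = r^2 mod 37 = 27^2 = 26
  bit 2 = 0: r = r^2 mod 37 = 26^2 = 10
  bit 3 = 0: r = r^2 mod 37 = 10^2 = 26
  bit 4 = 1: r = r^2 * 27 mod 37 = 26^2 * 27 = 10*27 = 11
  -> s = B^a = 11

Answer: 22 27 11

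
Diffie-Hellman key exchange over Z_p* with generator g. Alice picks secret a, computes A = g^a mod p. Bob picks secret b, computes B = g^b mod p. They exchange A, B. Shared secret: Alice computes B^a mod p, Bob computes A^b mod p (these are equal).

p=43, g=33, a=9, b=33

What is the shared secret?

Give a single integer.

Answer: 32

Derivation:
A = 33^9 mod 43  (bits of 9 = 1001)
  bit 0 = 1: r = r^2 * 33 mod 43 = 1^2 * 33 = 1*33 = 33
  bit 1 = 0: r = r^2 mod 43 = 33^2 = 14
  bit 2 = 0: r = r^2 mod 43 = 14^2 = 24
  bit 3 = 1: r = r^2 * 33 mod 43 = 24^2 * 33 = 17*33 = 2
  -> A = 2
B = 33^33 mod 43  (bits of 33 = 100001)
  bit 0 = 1: r = r^2 * 33 mod 43 = 1^2 * 33 = 1*33 = 33
  bit 1 = 0: r = r^2 mod 43 = 33^2 = 14
  bit 2 = 0: r = r^2 mod 43 = 14^2 = 24
  bit 3 = 0: r = r^2 mod 43 = 24^2 = 17
  bit 4 = 0: r = r^2 mod 43 = 17^2 = 31
  bit 5 = 1: r = r^2 * 33 mod 43 = 31^2 * 33 = 15*33 = 22
  -> B = 22
s = B^a = 22^9 mod 43  (bits of 9 = 1001)
  bit 0 = 1: r = r^2 * 22 mod 43 = 1^2 * 22 = 1*22 = 22
  bit 1 = 0: r = r^2 mod 43 = 22^2 = 11
  bit 2 = 0: r = r^2 mod 43 = 11^2 = 35
  bit 3 = 1: r = r^2 * 22 mod 43 = 35^2 * 22 = 21*22 = 32
  -> s = B^a = 32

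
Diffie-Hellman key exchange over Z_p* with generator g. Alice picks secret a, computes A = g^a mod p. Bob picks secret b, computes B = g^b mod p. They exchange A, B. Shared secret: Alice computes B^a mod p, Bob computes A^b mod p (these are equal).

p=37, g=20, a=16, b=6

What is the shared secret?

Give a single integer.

Answer: 10

Derivation:
A = 20^16 mod 37  (bits of 16 = 10000)
  bit 0 = 1: r = r^2 * 20 mod 37 = 1^2 * 20 = 1*20 = 20
  bit 1 = 0: r = r^2 mod 37 = 20^2 = 30
  bit 2 = 0: r = r^2 mod 37 = 30^2 = 12
  bit 3 = 0: r = r^2 mod 37 = 12^2 = 33
  bit 4 = 0: r = r^2 mod 37 = 33^2 = 16
  -> A = 16
B = 20^6 mod 37  (bits of 6 = 110)
  bit 0 = 1: r = r^2 * 20 mod 37 = 1^2 * 20 = 1*20 = 20
  bit 1 = 1: r = r^2 * 20 mod 37 = 20^2 * 20 = 30*20 = 8
  bit 2 = 0: r = r^2 mod 37 = 8^2 = 27
  -> B = 27
s = B^a = 27^16 mod 37  (bits of 16 = 10000)
  bit 0 = 1: r = r^2 * 27 mod 37 = 1^2 * 27 = 1*27 = 27
  bit 1 = 0: r = r^2 mod 37 = 27^2 = 26
  bit 2 = 0: r = r^2 mod 37 = 26^2 = 10
  bit 3 = 0: r = r^2 mod 37 = 10^2 = 26
  bit 4 = 0: r = r^2 mod 37 = 26^2 = 10
  -> s = B^a = 10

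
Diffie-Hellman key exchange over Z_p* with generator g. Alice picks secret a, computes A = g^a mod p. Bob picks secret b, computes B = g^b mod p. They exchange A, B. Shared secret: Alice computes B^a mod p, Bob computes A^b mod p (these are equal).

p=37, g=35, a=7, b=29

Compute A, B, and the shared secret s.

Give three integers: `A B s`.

Answer: 20 13 32

Derivation:
A = 35^7 mod 37  (bits of 7 = 111)
  bit 0 = 1: r = r^2 * 35 mod 37 = 1^2 * 35 = 1*35 = 35
  bit 1 = 1: r = r^2 * 35 mod 37 = 35^2 * 35 = 4*35 = 29
  bit 2 = 1: r = r^2 * 35 mod 37 = 29^2 * 35 = 27*35 = 20
  -> A = 20
B = 35^29 mod 37  (bits of 29 = 11101)
  bit 0 = 1: r = r^2 * 35 mod 37 = 1^2 * 35 = 1*35 = 35
  bit 1 = 1: r = r^2 * 35 mod 37 = 35^2 * 35 = 4*35 = 29
  bit 2 = 1: r = r^2 * 35 mod 37 = 29^2 * 35 = 27*35 = 20
  bit 3 = 0: r = r^2 mod 37 = 20^2 = 30
  bit 4 = 1: r = r^2 * 35 mod 37 = 30^2 * 35 = 12*35 = 13
  -> B = 13
s = B^a = 13^7 mod 37  (bits of 7 = 111)
  bit 0 = 1: r = r^2 * 13 mod 37 = 1^2 * 13 = 1*13 = 13
  bit 1 = 1: r = r^2 * 13 mod 37 = 13^2 * 13 = 21*13 = 14
  bit 2 = 1: r = r^2 * 13 mod 37 = 14^2 * 13 = 11*13 = 32
  -> s = B^a = 32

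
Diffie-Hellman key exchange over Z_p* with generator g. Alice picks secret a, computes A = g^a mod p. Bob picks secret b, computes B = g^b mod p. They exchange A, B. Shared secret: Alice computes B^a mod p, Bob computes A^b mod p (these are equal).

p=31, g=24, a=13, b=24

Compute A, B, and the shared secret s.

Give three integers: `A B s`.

Answer: 12 8 16

Derivation:
A = 24^13 mod 31  (bits of 13 = 1101)
  bit 0 = 1: r = r^2 * 24 mod 31 = 1^2 * 24 = 1*24 = 24
  bit 1 = 1: r = r^2 * 24 mod 31 = 24^2 * 24 = 18*24 = 29
  bit 2 = 0: r = r^2 mod 31 = 29^2 = 4
  bit 3 = 1: r = r^2 * 24 mod 31 = 4^2 * 24 = 16*24 = 12
  -> A = 12
B = 24^24 mod 31  (bits of 24 = 11000)
  bit 0 = 1: r = r^2 * 24 mod 31 = 1^2 * 24 = 1*24 = 24
  bit 1 = 1: r = r^2 * 24 mod 31 = 24^2 * 24 = 18*24 = 29
  bit 2 = 0: r = r^2 mod 31 = 29^2 = 4
  bit 3 = 0: r = r^2 mod 31 = 4^2 = 16
  bit 4 = 0: r = r^2 mod 31 = 16^2 = 8
  -> B = 8
s = B^a = 8^13 mod 31  (bits of 13 = 1101)
  bit 0 = 1: r = r^2 * 8 mod 31 = 1^2 * 8 = 1*8 = 8
  bit 1 = 1: r = r^2 * 8 mod 31 = 8^2 * 8 = 2*8 = 16
  bit 2 = 0: r = r^2 mod 31 = 16^2 = 8
  bit 3 = 1: r = r^2 * 8 mod 31 = 8^2 * 8 = 2*8 = 16
  -> s = B^a = 16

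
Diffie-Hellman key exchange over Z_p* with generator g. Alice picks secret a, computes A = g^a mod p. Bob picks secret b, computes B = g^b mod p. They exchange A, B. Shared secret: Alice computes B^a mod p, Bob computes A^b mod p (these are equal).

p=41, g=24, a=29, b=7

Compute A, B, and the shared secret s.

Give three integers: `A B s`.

Answer: 26 28 7

Derivation:
A = 24^29 mod 41  (bits of 29 = 11101)
  bit 0 = 1: r = r^2 * 24 mod 41 = 1^2 * 24 = 1*24 = 24
  bit 1 = 1: r = r^2 * 24 mod 41 = 24^2 * 24 = 2*24 = 7
  bit 2 = 1: r = r^2 * 24 mod 41 = 7^2 * 24 = 8*24 = 28
  bit 3 = 0: r = r^2 mod 41 = 28^2 = 5
  bit 4 = 1: r = r^2 * 24 mod 41 = 5^2 * 24 = 25*24 = 26
  -> A = 26
B = 24^7 mod 41  (bits of 7 = 111)
  bit 0 = 1: r = r^2 * 24 mod 41 = 1^2 * 24 = 1*24 = 24
  bit 1 = 1: r = r^2 * 24 mod 41 = 24^2 * 24 = 2*24 = 7
  bit 2 = 1: r = r^2 * 24 mod 41 = 7^2 * 24 = 8*24 = 28
  -> B = 28
s = B^a = 28^29 mod 41  (bits of 29 = 11101)
  bit 0 = 1: r = r^2 * 28 mod 41 = 1^2 * 28 = 1*28 = 28
  bit 1 = 1: r = r^2 * 28 mod 41 = 28^2 * 28 = 5*28 = 17
  bit 2 = 1: r = r^2 * 28 mod 41 = 17^2 * 28 = 2*28 = 15
  bit 3 = 0: r = r^2 mod 41 = 15^2 = 20
  bit 4 = 1: r = r^2 * 28 mod 41 = 20^2 * 28 = 31*28 = 7
  -> s = B^a = 7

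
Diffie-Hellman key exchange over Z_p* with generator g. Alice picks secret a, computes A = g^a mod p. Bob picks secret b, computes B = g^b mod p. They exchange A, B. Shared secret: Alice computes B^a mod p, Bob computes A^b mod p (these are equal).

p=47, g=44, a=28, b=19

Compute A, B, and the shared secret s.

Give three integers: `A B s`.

Answer: 8 29 27

Derivation:
A = 44^28 mod 47  (bits of 28 = 11100)
  bit 0 = 1: r = r^2 * 44 mod 47 = 1^2 * 44 = 1*44 = 44
  bit 1 = 1: r = r^2 * 44 mod 47 = 44^2 * 44 = 9*44 = 20
  bit 2 = 1: r = r^2 * 44 mod 47 = 20^2 * 44 = 24*44 = 22
  bit 3 = 0: r = r^2 mod 47 = 22^2 = 14
  bit 4 = 0: r = r^2 mod 47 = 14^2 = 8
  -> A = 8
B = 44^19 mod 47  (bits of 19 = 10011)
  bit 0 = 1: r = r^2 * 44 mod 47 = 1^2 * 44 = 1*44 = 44
  bit 1 = 0: r = r^2 mod 47 = 44^2 = 9
  bit 2 = 0: r = r^2 mod 47 = 9^2 = 34
  bit 3 = 1: r = r^2 * 44 mod 47 = 34^2 * 44 = 28*44 = 10
  bit 4 = 1: r = r^2 * 44 mod 47 = 10^2 * 44 = 6*44 = 29
  -> B = 29
s = B^a = 29^28 mod 47  (bits of 28 = 11100)
  bit 0 = 1: r = r^2 * 29 mod 47 = 1^2 * 29 = 1*29 = 29
  bit 1 = 1: r = r^2 * 29 mod 47 = 29^2 * 29 = 42*29 = 43
  bit 2 = 1: r = r^2 * 29 mod 47 = 43^2 * 29 = 16*29 = 41
  bit 3 = 0: r = r^2 mod 47 = 41^2 = 36
  bit 4 = 0: r = r^2 mod 47 = 36^2 = 27
  -> s = B^a = 27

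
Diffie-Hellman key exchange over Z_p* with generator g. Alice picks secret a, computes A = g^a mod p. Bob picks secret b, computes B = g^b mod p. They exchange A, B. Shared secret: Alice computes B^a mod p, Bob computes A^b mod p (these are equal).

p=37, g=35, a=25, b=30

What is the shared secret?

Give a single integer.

Answer: 11

Derivation:
A = 35^25 mod 37  (bits of 25 = 11001)
  bit 0 = 1: r = r^2 * 35 mod 37 = 1^2 * 35 = 1*35 = 35
  bit 1 = 1: r = r^2 * 35 mod 37 = 35^2 * 35 = 4*35 = 29
  bit 2 = 0: r = r^2 mod 37 = 29^2 = 27
  bit 3 = 0: r = r^2 mod 37 = 27^2 = 26
  bit 4 = 1: r = r^2 * 35 mod 37 = 26^2 * 35 = 10*35 = 17
  -> A = 17
B = 35^30 mod 37  (bits of 30 = 11110)
  bit 0 = 1: r = r^2 * 35 mod 37 = 1^2 * 35 = 1*35 = 35
  bit 1 = 1: r = r^2 * 35 mod 37 = 35^2 * 35 = 4*35 = 29
  bit 2 = 1: r = r^2 * 35 mod 37 = 29^2 * 35 = 27*35 = 20
  bit 3 = 1: r = r^2 * 35 mod 37 = 20^2 * 35 = 30*35 = 14
  bit 4 = 0: r = r^2 mod 37 = 14^2 = 11
  -> B = 11
s = B^a = 11^25 mod 37  (bits of 25 = 11001)
  bit 0 = 1: r = r^2 * 11 mod 37 = 1^2 * 11 = 1*11 = 11
  bit 1 = 1: r = r^2 * 11 mod 37 = 11^2 * 11 = 10*11 = 36
  bit 2 = 0: r = r^2 mod 37 = 36^2 = 1
  bit 3 = 0: r = r^2 mod 37 = 1^2 = 1
  bit 4 = 1: r = r^2 * 11 mod 37 = 1^2 * 11 = 1*11 = 11
  -> s = B^a = 11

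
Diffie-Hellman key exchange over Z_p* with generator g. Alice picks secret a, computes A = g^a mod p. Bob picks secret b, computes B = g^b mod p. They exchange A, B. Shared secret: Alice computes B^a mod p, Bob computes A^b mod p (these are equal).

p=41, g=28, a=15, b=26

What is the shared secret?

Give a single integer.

A = 28^15 mod 41  (bits of 15 = 1111)
  bit 0 = 1: r = r^2 * 28 mod 41 = 1^2 * 28 = 1*28 = 28
  bit 1 = 1: r = r^2 * 28 mod 41 = 28^2 * 28 = 5*28 = 17
  bit 2 = 1: r = r^2 * 28 mod 41 = 17^2 * 28 = 2*28 = 15
  bit 3 = 1: r = r^2 * 28 mod 41 = 15^2 * 28 = 20*28 = 27
  -> A = 27
B = 28^26 mod 41  (bits of 26 = 11010)
  bit 0 = 1: r = r^2 * 28 mod 41 = 1^2 * 28 = 1*28 = 28
  bit 1 = 1: r = r^2 * 28 mod 41 = 28^2 * 28 = 5*28 = 17
  bit 2 = 0: r = r^2 mod 41 = 17^2 = 2
  bit 3 = 1: r = r^2 * 28 mod 41 = 2^2 * 28 = 4*28 = 30
  bit 4 = 0: r = r^2 mod 41 = 30^2 = 39
  -> B = 39
s = B^a = 39^15 mod 41  (bits of 15 = 1111)
  bit 0 = 1: r = r^2 * 39 mod 41 = 1^2 * 39 = 1*39 = 39
  bit 1 = 1: r = r^2 * 39 mod 41 = 39^2 * 39 = 4*39 = 33
  bit 2 = 1: r = r^2 * 39 mod 41 = 33^2 * 39 = 23*39 = 36
  bit 3 = 1: r = r^2 * 39 mod 41 = 36^2 * 39 = 25*39 = 32
  -> s = B^a = 32

Answer: 32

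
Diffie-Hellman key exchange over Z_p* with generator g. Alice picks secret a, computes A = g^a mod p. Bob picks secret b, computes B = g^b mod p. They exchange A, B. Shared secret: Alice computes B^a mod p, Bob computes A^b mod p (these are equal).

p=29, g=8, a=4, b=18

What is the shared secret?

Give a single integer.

A = 8^4 mod 29  (bits of 4 = 100)
  bit 0 = 1: r = r^2 * 8 mod 29 = 1^2 * 8 = 1*8 = 8
  bit 1 = 0: r = r^2 mod 29 = 8^2 = 6
  bit 2 = 0: r = r^2 mod 29 = 6^2 = 7
  -> A = 7
B = 8^18 mod 29  (bits of 18 = 10010)
  bit 0 = 1: r = r^2 * 8 mod 29 = 1^2 * 8 = 1*8 = 8
  bit 1 = 0: r = r^2 mod 29 = 8^2 = 6
  bit 2 = 0: r = r^2 mod 29 = 6^2 = 7
  bit 3 = 1: r = r^2 * 8 mod 29 = 7^2 * 8 = 20*8 = 15
  bit 4 = 0: r = r^2 mod 29 = 15^2 = 22
  -> B = 22
s = B^a = 22^4 mod 29  (bits of 4 = 100)
  bit 0 = 1: r = r^2 * 22 mod 29 = 1^2 * 22 = 1*22 = 22
  bit 1 = 0: r = r^2 mod 29 = 22^2 = 20
  bit 2 = 0: r = r^2 mod 29 = 20^2 = 23
  -> s = B^a = 23

Answer: 23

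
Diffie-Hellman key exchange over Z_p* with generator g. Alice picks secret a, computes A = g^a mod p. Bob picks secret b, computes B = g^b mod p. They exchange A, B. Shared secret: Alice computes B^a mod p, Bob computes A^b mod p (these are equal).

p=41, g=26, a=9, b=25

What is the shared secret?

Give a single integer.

Answer: 14

Derivation:
A = 26^9 mod 41  (bits of 9 = 1001)
  bit 0 = 1: r = r^2 * 26 mod 41 = 1^2 * 26 = 1*26 = 26
  bit 1 = 0: r = r^2 mod 41 = 26^2 = 20
  bit 2 = 0: r = r^2 mod 41 = 20^2 = 31
  bit 3 = 1: r = r^2 * 26 mod 41 = 31^2 * 26 = 18*26 = 17
  -> A = 17
B = 26^25 mod 41  (bits of 25 = 11001)
  bit 0 = 1: r = r^2 * 26 mod 41 = 1^2 * 26 = 1*26 = 26
  bit 1 = 1: r = r^2 * 26 mod 41 = 26^2 * 26 = 20*26 = 28
  bit 2 = 0: r = r^2 mod 41 = 28^2 = 5
  bit 3 = 0: r = r^2 mod 41 = 5^2 = 25
  bit 4 = 1: r = r^2 * 26 mod 41 = 25^2 * 26 = 10*26 = 14
  -> B = 14
s = B^a = 14^9 mod 41  (bits of 9 = 1001)
  bit 0 = 1: r = r^2 * 14 mod 41 = 1^2 * 14 = 1*14 = 14
  bit 1 = 0: r = r^2 mod 41 = 14^2 = 32
  bit 2 = 0: r = r^2 mod 41 = 32^2 = 40
  bit 3 = 1: r = r^2 * 14 mod 41 = 40^2 * 14 = 1*14 = 14
  -> s = B^a = 14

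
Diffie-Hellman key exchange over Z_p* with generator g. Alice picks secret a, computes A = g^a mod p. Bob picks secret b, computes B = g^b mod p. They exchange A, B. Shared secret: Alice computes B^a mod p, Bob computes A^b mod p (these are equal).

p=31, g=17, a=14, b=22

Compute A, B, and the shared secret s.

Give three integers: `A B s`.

A = 17^14 mod 31  (bits of 14 = 1110)
  bit 0 = 1: r = r^2 * 17 mod 31 = 1^2 * 17 = 1*17 = 17
  bit 1 = 1: r = r^2 * 17 mod 31 = 17^2 * 17 = 10*17 = 15
  bit 2 = 1: r = r^2 * 17 mod 31 = 15^2 * 17 = 8*17 = 12
  bit 3 = 0: r = r^2 mod 31 = 12^2 = 20
  -> A = 20
B = 17^22 mod 31  (bits of 22 = 10110)
  bit 0 = 1: r = r^2 * 17 mod 31 = 1^2 * 17 = 1*17 = 17
  bit 1 = 0: r = r^2 mod 31 = 17^2 = 10
  bit 2 = 1: r = r^2 * 17 mod 31 = 10^2 * 17 = 7*17 = 26
  bit 3 = 1: r = r^2 * 17 mod 31 = 26^2 * 17 = 25*17 = 22
  bit 4 = 0: r = r^2 mod 31 = 22^2 = 19
  -> B = 19
s = B^a = 19^14 mod 31  (bits of 14 = 1110)
  bit 0 = 1: r = r^2 * 19 mod 31 = 1^2 * 19 = 1*19 = 19
  bit 1 = 1: r = r^2 * 19 mod 31 = 19^2 * 19 = 20*19 = 8
  bit 2 = 1: r = r^2 * 19 mod 31 = 8^2 * 19 = 2*19 = 7
  bit 3 = 0: r = r^2 mod 31 = 7^2 = 18
  -> s = B^a = 18

Answer: 20 19 18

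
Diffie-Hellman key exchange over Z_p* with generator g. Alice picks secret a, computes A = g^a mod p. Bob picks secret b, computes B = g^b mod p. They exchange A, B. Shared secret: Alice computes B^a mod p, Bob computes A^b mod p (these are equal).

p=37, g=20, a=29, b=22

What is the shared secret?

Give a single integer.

A = 20^29 mod 37  (bits of 29 = 11101)
  bit 0 = 1: r = r^2 * 20 mod 37 = 1^2 * 20 = 1*20 = 20
  bit 1 = 1: r = r^2 * 20 mod 37 = 20^2 * 20 = 30*20 = 8
  bit 2 = 1: r = r^2 * 20 mod 37 = 8^2 * 20 = 27*20 = 22
  bit 3 = 0: r = r^2 mod 37 = 22^2 = 3
  bit 4 = 1: r = r^2 * 20 mod 37 = 3^2 * 20 = 9*20 = 32
  -> A = 32
B = 20^22 mod 37  (bits of 22 = 10110)
  bit 0 = 1: r = r^2 * 20 mod 37 = 1^2 * 20 = 1*20 = 20
  bit 1 = 0: r = r^2 mod 37 = 20^2 = 30
  bit 2 = 1: r = r^2 * 20 mod 37 = 30^2 * 20 = 12*20 = 18
  bit 3 = 1: r = r^2 * 20 mod 37 = 18^2 * 20 = 28*20 = 5
  bit 4 = 0: r = r^2 mod 37 = 5^2 = 25
  -> B = 25
s = B^a = 25^29 mod 37  (bits of 29 = 11101)
  bit 0 = 1: r = r^2 * 25 mod 37 = 1^2 * 25 = 1*25 = 25
  bit 1 = 1: r = r^2 * 25 mod 37 = 25^2 * 25 = 33*25 = 11
  bit 2 = 1: r = r^2 * 25 mod 37 = 11^2 * 25 = 10*25 = 28
  bit 3 = 0: r = r^2 mod 37 = 28^2 = 7
  bit 4 = 1: r = r^2 * 25 mod 37 = 7^2 * 25 = 12*25 = 4
  -> s = B^a = 4

Answer: 4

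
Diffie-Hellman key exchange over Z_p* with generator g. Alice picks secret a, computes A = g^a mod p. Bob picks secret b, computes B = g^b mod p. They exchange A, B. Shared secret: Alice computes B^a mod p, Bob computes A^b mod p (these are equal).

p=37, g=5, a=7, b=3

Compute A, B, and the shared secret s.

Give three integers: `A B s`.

Answer: 18 14 23

Derivation:
A = 5^7 mod 37  (bits of 7 = 111)
  bit 0 = 1: r = r^2 * 5 mod 37 = 1^2 * 5 = 1*5 = 5
  bit 1 = 1: r = r^2 * 5 mod 37 = 5^2 * 5 = 25*5 = 14
  bit 2 = 1: r = r^2 * 5 mod 37 = 14^2 * 5 = 11*5 = 18
  -> A = 18
B = 5^3 mod 37  (bits of 3 = 11)
  bit 0 = 1: r = r^2 * 5 mod 37 = 1^2 * 5 = 1*5 = 5
  bit 1 = 1: r = r^2 * 5 mod 37 = 5^2 * 5 = 25*5 = 14
  -> B = 14
s = B^a = 14^7 mod 37  (bits of 7 = 111)
  bit 0 = 1: r = r^2 * 14 mod 37 = 1^2 * 14 = 1*14 = 14
  bit 1 = 1: r = r^2 * 14 mod 37 = 14^2 * 14 = 11*14 = 6
  bit 2 = 1: r = r^2 * 14 mod 37 = 6^2 * 14 = 36*14 = 23
  -> s = B^a = 23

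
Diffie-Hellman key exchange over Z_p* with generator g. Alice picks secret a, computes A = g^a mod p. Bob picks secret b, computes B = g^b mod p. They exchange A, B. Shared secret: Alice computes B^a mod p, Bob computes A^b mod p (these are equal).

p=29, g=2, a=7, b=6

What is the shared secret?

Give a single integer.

Answer: 28

Derivation:
A = 2^7 mod 29  (bits of 7 = 111)
  bit 0 = 1: r = r^2 * 2 mod 29 = 1^2 * 2 = 1*2 = 2
  bit 1 = 1: r = r^2 * 2 mod 29 = 2^2 * 2 = 4*2 = 8
  bit 2 = 1: r = r^2 * 2 mod 29 = 8^2 * 2 = 6*2 = 12
  -> A = 12
B = 2^6 mod 29  (bits of 6 = 110)
  bit 0 = 1: r = r^2 * 2 mod 29 = 1^2 * 2 = 1*2 = 2
  bit 1 = 1: r = r^2 * 2 mod 29 = 2^2 * 2 = 4*2 = 8
  bit 2 = 0: r = r^2 mod 29 = 8^2 = 6
  -> B = 6
s = B^a = 6^7 mod 29  (bits of 7 = 111)
  bit 0 = 1: r = r^2 * 6 mod 29 = 1^2 * 6 = 1*6 = 6
  bit 1 = 1: r = r^2 * 6 mod 29 = 6^2 * 6 = 7*6 = 13
  bit 2 = 1: r = r^2 * 6 mod 29 = 13^2 * 6 = 24*6 = 28
  -> s = B^a = 28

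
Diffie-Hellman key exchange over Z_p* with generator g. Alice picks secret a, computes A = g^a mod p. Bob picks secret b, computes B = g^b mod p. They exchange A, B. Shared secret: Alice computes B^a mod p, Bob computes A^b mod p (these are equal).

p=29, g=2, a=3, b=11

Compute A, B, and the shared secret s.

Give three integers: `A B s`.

Answer: 8 18 3

Derivation:
A = 2^3 mod 29  (bits of 3 = 11)
  bit 0 = 1: r = r^2 * 2 mod 29 = 1^2 * 2 = 1*2 = 2
  bit 1 = 1: r = r^2 * 2 mod 29 = 2^2 * 2 = 4*2 = 8
  -> A = 8
B = 2^11 mod 29  (bits of 11 = 1011)
  bit 0 = 1: r = r^2 * 2 mod 29 = 1^2 * 2 = 1*2 = 2
  bit 1 = 0: r = r^2 mod 29 = 2^2 = 4
  bit 2 = 1: r = r^2 * 2 mod 29 = 4^2 * 2 = 16*2 = 3
  bit 3 = 1: r = r^2 * 2 mod 29 = 3^2 * 2 = 9*2 = 18
  -> B = 18
s = B^a = 18^3 mod 29  (bits of 3 = 11)
  bit 0 = 1: r = r^2 * 18 mod 29 = 1^2 * 18 = 1*18 = 18
  bit 1 = 1: r = r^2 * 18 mod 29 = 18^2 * 18 = 5*18 = 3
  -> s = B^a = 3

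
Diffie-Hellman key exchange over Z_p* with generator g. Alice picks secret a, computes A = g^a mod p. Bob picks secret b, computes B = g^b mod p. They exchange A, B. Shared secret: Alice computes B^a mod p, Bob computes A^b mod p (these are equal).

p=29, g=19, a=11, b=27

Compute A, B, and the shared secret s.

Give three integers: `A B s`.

Answer: 27 26 14

Derivation:
A = 19^11 mod 29  (bits of 11 = 1011)
  bit 0 = 1: r = r^2 * 19 mod 29 = 1^2 * 19 = 1*19 = 19
  bit 1 = 0: r = r^2 mod 29 = 19^2 = 13
  bit 2 = 1: r = r^2 * 19 mod 29 = 13^2 * 19 = 24*19 = 21
  bit 3 = 1: r = r^2 * 19 mod 29 = 21^2 * 19 = 6*19 = 27
  -> A = 27
B = 19^27 mod 29  (bits of 27 = 11011)
  bit 0 = 1: r = r^2 * 19 mod 29 = 1^2 * 19 = 1*19 = 19
  bit 1 = 1: r = r^2 * 19 mod 29 = 19^2 * 19 = 13*19 = 15
  bit 2 = 0: r = r^2 mod 29 = 15^2 = 22
  bit 3 = 1: r = r^2 * 19 mod 29 = 22^2 * 19 = 20*19 = 3
  bit 4 = 1: r = r^2 * 19 mod 29 = 3^2 * 19 = 9*19 = 26
  -> B = 26
s = B^a = 26^11 mod 29  (bits of 11 = 1011)
  bit 0 = 1: r = r^2 * 26 mod 29 = 1^2 * 26 = 1*26 = 26
  bit 1 = 0: r = r^2 mod 29 = 26^2 = 9
  bit 2 = 1: r = r^2 * 26 mod 29 = 9^2 * 26 = 23*26 = 18
  bit 3 = 1: r = r^2 * 26 mod 29 = 18^2 * 26 = 5*26 = 14
  -> s = B^a = 14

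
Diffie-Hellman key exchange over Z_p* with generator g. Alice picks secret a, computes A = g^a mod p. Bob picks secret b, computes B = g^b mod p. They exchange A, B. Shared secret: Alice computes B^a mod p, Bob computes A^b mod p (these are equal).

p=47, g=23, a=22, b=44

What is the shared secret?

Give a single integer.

A = 23^22 mod 47  (bits of 22 = 10110)
  bit 0 = 1: r = r^2 * 23 mod 47 = 1^2 * 23 = 1*23 = 23
  bit 1 = 0: r = r^2 mod 47 = 23^2 = 12
  bit 2 = 1: r = r^2 * 23 mod 47 = 12^2 * 23 = 3*23 = 22
  bit 3 = 1: r = r^2 * 23 mod 47 = 22^2 * 23 = 14*23 = 40
  bit 4 = 0: r = r^2 mod 47 = 40^2 = 2
  -> A = 2
B = 23^44 mod 47  (bits of 44 = 101100)
  bit 0 = 1: r = r^2 * 23 mod 47 = 1^2 * 23 = 1*23 = 23
  bit 1 = 0: r = r^2 mod 47 = 23^2 = 12
  bit 2 = 1: r = r^2 * 23 mod 47 = 12^2 * 23 = 3*23 = 22
  bit 3 = 1: r = r^2 * 23 mod 47 = 22^2 * 23 = 14*23 = 40
  bit 4 = 0: r = r^2 mod 47 = 40^2 = 2
  bit 5 = 0: r = r^2 mod 47 = 2^2 = 4
  -> B = 4
s = B^a = 4^22 mod 47  (bits of 22 = 10110)
  bit 0 = 1: r = r^2 * 4 mod 47 = 1^2 * 4 = 1*4 = 4
  bit 1 = 0: r = r^2 mod 47 = 4^2 = 16
  bit 2 = 1: r = r^2 * 4 mod 47 = 16^2 * 4 = 21*4 = 37
  bit 3 = 1: r = r^2 * 4 mod 47 = 37^2 * 4 = 6*4 = 24
  bit 4 = 0: r = r^2 mod 47 = 24^2 = 12
  -> s = B^a = 12

Answer: 12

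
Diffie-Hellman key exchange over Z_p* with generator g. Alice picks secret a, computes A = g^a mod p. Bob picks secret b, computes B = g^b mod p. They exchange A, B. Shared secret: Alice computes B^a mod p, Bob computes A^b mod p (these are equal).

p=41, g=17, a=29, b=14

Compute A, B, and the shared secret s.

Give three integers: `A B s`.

A = 17^29 mod 41  (bits of 29 = 11101)
  bit 0 = 1: r = r^2 * 17 mod 41 = 1^2 * 17 = 1*17 = 17
  bit 1 = 1: r = r^2 * 17 mod 41 = 17^2 * 17 = 2*17 = 34
  bit 2 = 1: r = r^2 * 17 mod 41 = 34^2 * 17 = 8*17 = 13
  bit 3 = 0: r = r^2 mod 41 = 13^2 = 5
  bit 4 = 1: r = r^2 * 17 mod 41 = 5^2 * 17 = 25*17 = 15
  -> A = 15
B = 17^14 mod 41  (bits of 14 = 1110)
  bit 0 = 1: r = r^2 * 17 mod 41 = 1^2 * 17 = 1*17 = 17
  bit 1 = 1: r = r^2 * 17 mod 41 = 17^2 * 17 = 2*17 = 34
  bit 2 = 1: r = r^2 * 17 mod 41 = 34^2 * 17 = 8*17 = 13
  bit 3 = 0: r = r^2 mod 41 = 13^2 = 5
  -> B = 5
s = B^a = 5^29 mod 41  (bits of 29 = 11101)
  bit 0 = 1: r = r^2 * 5 mod 41 = 1^2 * 5 = 1*5 = 5
  bit 1 = 1: r = r^2 * 5 mod 41 = 5^2 * 5 = 25*5 = 2
  bit 2 = 1: r = r^2 * 5 mod 41 = 2^2 * 5 = 4*5 = 20
  bit 3 = 0: r = r^2 mod 41 = 20^2 = 31
  bit 4 = 1: r = r^2 * 5 mod 41 = 31^2 * 5 = 18*5 = 8
  -> s = B^a = 8

Answer: 15 5 8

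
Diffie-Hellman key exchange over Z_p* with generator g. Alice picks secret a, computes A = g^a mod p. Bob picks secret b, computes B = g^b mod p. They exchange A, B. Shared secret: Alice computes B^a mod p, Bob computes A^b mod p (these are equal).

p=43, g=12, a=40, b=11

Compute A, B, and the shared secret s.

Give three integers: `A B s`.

A = 12^40 mod 43  (bits of 40 = 101000)
  bit 0 = 1: r = r^2 * 12 mod 43 = 1^2 * 12 = 1*12 = 12
  bit 1 = 0: r = r^2 mod 43 = 12^2 = 15
  bit 2 = 1: r = r^2 * 12 mod 43 = 15^2 * 12 = 10*12 = 34
  bit 3 = 0: r = r^2 mod 43 = 34^2 = 38
  bit 4 = 0: r = r^2 mod 43 = 38^2 = 25
  bit 5 = 0: r = r^2 mod 43 = 25^2 = 23
  -> A = 23
B = 12^11 mod 43  (bits of 11 = 1011)
  bit 0 = 1: r = r^2 * 12 mod 43 = 1^2 * 12 = 1*12 = 12
  bit 1 = 0: r = r^2 mod 43 = 12^2 = 15
  bit 2 = 1: r = r^2 * 12 mod 43 = 15^2 * 12 = 10*12 = 34
  bit 3 = 1: r = r^2 * 12 mod 43 = 34^2 * 12 = 38*12 = 26
  -> B = 26
s = B^a = 26^40 mod 43  (bits of 40 = 101000)
  bit 0 = 1: r = r^2 * 26 mod 43 = 1^2 * 26 = 1*26 = 26
  bit 1 = 0: r = r^2 mod 43 = 26^2 = 31
  bit 2 = 1: r = r^2 * 26 mod 43 = 31^2 * 26 = 15*26 = 3
  bit 3 = 0: r = r^2 mod 43 = 3^2 = 9
  bit 4 = 0: r = r^2 mod 43 = 9^2 = 38
  bit 5 = 0: r = r^2 mod 43 = 38^2 = 25
  -> s = B^a = 25

Answer: 23 26 25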